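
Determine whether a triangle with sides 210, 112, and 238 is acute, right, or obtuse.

right

Compare the square of the longest side to the sum of squares of the other two: 112² + 210² = 56644 = 238².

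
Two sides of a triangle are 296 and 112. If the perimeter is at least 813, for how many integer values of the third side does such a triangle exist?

3

Triangle inequality: 184 < x < 408. Perimeter ≥ 813 gives x ≥ 813 − 296 − 112 = 405.
So 405 ≤ x < 408; integers 405 through 407: 3 values.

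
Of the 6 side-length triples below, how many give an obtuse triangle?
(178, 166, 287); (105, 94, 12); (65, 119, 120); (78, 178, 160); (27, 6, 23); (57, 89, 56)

(178,166,287): 166²+178² = 59240 < 82369 = 287² → obtuse
(105,94,12): 12²+94² = 8980 < 11025 = 105² → obtuse
(65,119,120): 65²+119² = 18386 > 14400 = 120² → acute
(78,178,160): 78²+160² = 31684 = 178² → right
(27,6,23): 6²+23² = 565 < 729 = 27² → obtuse
(57,89,56): 56²+57² = 6385 < 7921 = 89² → obtuse
4 of the 6 are obtuse.

4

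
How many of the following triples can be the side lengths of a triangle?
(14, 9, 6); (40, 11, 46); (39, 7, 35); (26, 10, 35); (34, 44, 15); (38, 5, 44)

5

(6,9,14): 6+9 > 14 → valid
(11,40,46): 11+40 > 46 → valid
(7,35,39): 7+35 > 39 → valid
(10,26,35): 10+26 > 35 → valid
(15,34,44): 15+34 > 44 → valid
(5,38,44): 5+38 ≤ 44 → not valid
5 of the 6 triples form a triangle.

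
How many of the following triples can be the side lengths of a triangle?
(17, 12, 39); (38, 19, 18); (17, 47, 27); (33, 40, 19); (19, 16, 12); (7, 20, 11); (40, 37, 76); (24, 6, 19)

(12,17,39): 12+17 ≤ 39 → not valid
(18,19,38): 18+19 ≤ 38 → not valid
(17,27,47): 17+27 ≤ 47 → not valid
(19,33,40): 19+33 > 40 → valid
(12,16,19): 12+16 > 19 → valid
(7,11,20): 7+11 ≤ 20 → not valid
(37,40,76): 37+40 > 76 → valid
(6,19,24): 6+19 > 24 → valid
4 of the 8 triples form a triangle.

4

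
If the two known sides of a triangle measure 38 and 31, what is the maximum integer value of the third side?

68

The third side must be strictly less than 38 + 31 = 69.
The largest integer below 69 is 68.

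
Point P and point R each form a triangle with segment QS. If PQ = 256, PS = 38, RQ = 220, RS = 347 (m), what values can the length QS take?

From triangle PQS: |256 − 38| < QS < 256 + 38, i.e. 218 < QS < 294.
From triangle RQS: 127 < QS < 567.
Both must hold, so QS lies in the intersection.

218 < QS < 294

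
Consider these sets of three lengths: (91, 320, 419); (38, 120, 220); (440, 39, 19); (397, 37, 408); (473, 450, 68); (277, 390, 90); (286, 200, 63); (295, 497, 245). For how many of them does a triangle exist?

(91,320,419): 91+320 ≤ 419 → not valid
(38,120,220): 38+120 ≤ 220 → not valid
(19,39,440): 19+39 ≤ 440 → not valid
(37,397,408): 37+397 > 408 → valid
(68,450,473): 68+450 > 473 → valid
(90,277,390): 90+277 ≤ 390 → not valid
(63,200,286): 63+200 ≤ 286 → not valid
(245,295,497): 245+295 > 497 → valid
3 of the 8 triples form a triangle.

3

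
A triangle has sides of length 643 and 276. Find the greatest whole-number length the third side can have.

918

The third side must be strictly less than 643 + 276 = 919.
The largest integer below 919 is 918.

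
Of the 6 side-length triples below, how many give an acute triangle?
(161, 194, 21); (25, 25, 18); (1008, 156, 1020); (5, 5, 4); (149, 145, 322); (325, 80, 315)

2

(161,194,21): 21+161 ≤ 194, not a triangle
(25,25,18): 18²+25² = 949 > 625 = 25² → acute
(1008,156,1020): 156²+1008² = 1040400 = 1020² → right
(5,5,4): 4²+5² = 41 > 25 = 5² → acute
(149,145,322): 145+149 ≤ 322, not a triangle
(325,80,315): 80²+315² = 105625 = 325² → right
2 of the 6 are acute.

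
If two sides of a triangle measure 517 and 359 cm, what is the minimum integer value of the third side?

The third side must be strictly greater than |517 − 359| = 158.
The smallest integer above 158 is 159.

159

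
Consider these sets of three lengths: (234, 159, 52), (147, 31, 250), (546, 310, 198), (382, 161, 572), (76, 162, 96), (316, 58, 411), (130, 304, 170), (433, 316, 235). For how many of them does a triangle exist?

(52,159,234): 52+159 ≤ 234 → not valid
(31,147,250): 31+147 ≤ 250 → not valid
(198,310,546): 198+310 ≤ 546 → not valid
(161,382,572): 161+382 ≤ 572 → not valid
(76,96,162): 76+96 > 162 → valid
(58,316,411): 58+316 ≤ 411 → not valid
(130,170,304): 130+170 ≤ 304 → not valid
(235,316,433): 235+316 > 433 → valid
2 of the 8 triples form a triangle.

2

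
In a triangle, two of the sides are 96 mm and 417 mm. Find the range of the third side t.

321 < t < 513 (mm)

By the triangle inequality, t must be less than 96 + 417 = 513 and greater than |96 − 417| = 321.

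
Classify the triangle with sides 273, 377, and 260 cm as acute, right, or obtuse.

right

Compare the square of the longest side to the sum of squares of the other two: 260² + 273² = 142129 = 377².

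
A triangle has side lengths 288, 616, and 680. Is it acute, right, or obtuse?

right

Compare the square of the longest side to the sum of squares of the other two: 288² + 616² = 462400 = 680².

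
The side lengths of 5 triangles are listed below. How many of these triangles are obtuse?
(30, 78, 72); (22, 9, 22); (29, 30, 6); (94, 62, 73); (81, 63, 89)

(30,78,72): 30²+72² = 6084 = 78² → right
(22,9,22): 9²+22² = 565 > 484 = 22² → acute
(29,30,6): 6²+29² = 877 < 900 = 30² → obtuse
(94,62,73): 62²+73² = 9173 > 8836 = 94² → acute
(81,63,89): 63²+81² = 10530 > 7921 = 89² → acute
1 of the 5 is obtuse.

1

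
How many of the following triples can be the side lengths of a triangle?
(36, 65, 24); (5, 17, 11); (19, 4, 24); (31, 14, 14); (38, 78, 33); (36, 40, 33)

(24,36,65): 24+36 ≤ 65 → not valid
(5,11,17): 5+11 ≤ 17 → not valid
(4,19,24): 4+19 ≤ 24 → not valid
(14,14,31): 14+14 ≤ 31 → not valid
(33,38,78): 33+38 ≤ 78 → not valid
(33,36,40): 33+36 > 40 → valid
1 of the 6 triples forms a triangle.

1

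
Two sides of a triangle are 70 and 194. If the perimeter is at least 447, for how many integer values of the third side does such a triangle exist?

Triangle inequality: 124 < x < 264. Perimeter ≥ 447 gives x ≥ 447 − 70 − 194 = 183.
So 183 ≤ x < 264; integers 183 through 263: 81 values.

81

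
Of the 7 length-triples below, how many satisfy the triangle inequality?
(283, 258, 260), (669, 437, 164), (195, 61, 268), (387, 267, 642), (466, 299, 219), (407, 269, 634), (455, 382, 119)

5

(258,260,283): 258+260 > 283 → valid
(164,437,669): 164+437 ≤ 669 → not valid
(61,195,268): 61+195 ≤ 268 → not valid
(267,387,642): 267+387 > 642 → valid
(219,299,466): 219+299 > 466 → valid
(269,407,634): 269+407 > 634 → valid
(119,382,455): 119+382 > 455 → valid
5 of the 7 triples form a triangle.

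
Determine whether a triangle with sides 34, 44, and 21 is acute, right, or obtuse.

obtuse

Compare the square of the longest side to the sum of squares of the other two: 21² + 34² = 1597 < 1936 = 44².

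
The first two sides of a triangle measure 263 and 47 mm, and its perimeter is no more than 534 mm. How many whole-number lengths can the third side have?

Triangle inequality: 216 < x < 310. Perimeter ≤ 534 gives x ≤ 534 − 263 − 47 = 224.
So 216 < x ≤ 224; integers 217 through 224: 8 values.

8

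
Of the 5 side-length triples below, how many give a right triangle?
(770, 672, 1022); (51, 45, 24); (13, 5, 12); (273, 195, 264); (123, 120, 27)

(770,672,1022): 672²+770² = 1044484 = 1022² → right
(51,45,24): 24²+45² = 2601 = 51² → right
(13,5,12): 5²+12² = 169 = 13² → right
(273,195,264): 195²+264² = 107721 > 74529 = 273² → acute
(123,120,27): 27²+120² = 15129 = 123² → right
4 of the 5 are right.

4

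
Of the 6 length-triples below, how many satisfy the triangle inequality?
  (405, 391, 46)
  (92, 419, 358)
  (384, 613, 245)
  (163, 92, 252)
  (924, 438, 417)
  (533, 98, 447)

5

(46,391,405): 46+391 > 405 → valid
(92,358,419): 92+358 > 419 → valid
(245,384,613): 245+384 > 613 → valid
(92,163,252): 92+163 > 252 → valid
(417,438,924): 417+438 ≤ 924 → not valid
(98,447,533): 98+447 > 533 → valid
5 of the 6 triples form a triangle.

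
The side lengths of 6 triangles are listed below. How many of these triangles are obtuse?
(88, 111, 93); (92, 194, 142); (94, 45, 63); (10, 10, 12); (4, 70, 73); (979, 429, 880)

3

(88,111,93): 88²+93² = 16393 > 12321 = 111² → acute
(92,194,142): 92²+142² = 28628 < 37636 = 194² → obtuse
(94,45,63): 45²+63² = 5994 < 8836 = 94² → obtuse
(10,10,12): 10²+10² = 200 > 144 = 12² → acute
(4,70,73): 4²+70² = 4916 < 5329 = 73² → obtuse
(979,429,880): 429²+880² = 958441 = 979² → right
3 of the 6 are obtuse.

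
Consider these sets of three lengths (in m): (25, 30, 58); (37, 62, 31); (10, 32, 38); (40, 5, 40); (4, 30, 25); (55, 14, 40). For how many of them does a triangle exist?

(25,30,58): 25+30 ≤ 58 → not valid
(31,37,62): 31+37 > 62 → valid
(10,32,38): 10+32 > 38 → valid
(5,40,40): 5+40 > 40 → valid
(4,25,30): 4+25 ≤ 30 → not valid
(14,40,55): 14+40 ≤ 55 → not valid
3 of the 6 triples form a triangle.

3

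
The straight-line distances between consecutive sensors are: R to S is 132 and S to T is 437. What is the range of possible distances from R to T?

305 ≤ RT ≤ 569

By the triangle inequality, |132 − 437| ≤ RT ≤ 132 + 437.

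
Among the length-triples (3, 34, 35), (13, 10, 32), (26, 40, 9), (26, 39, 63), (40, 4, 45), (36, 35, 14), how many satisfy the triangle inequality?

(3,34,35): 3+34 > 35 → valid
(10,13,32): 10+13 ≤ 32 → not valid
(9,26,40): 9+26 ≤ 40 → not valid
(26,39,63): 26+39 > 63 → valid
(4,40,45): 4+40 ≤ 45 → not valid
(14,35,36): 14+35 > 36 → valid
3 of the 6 triples form a triangle.

3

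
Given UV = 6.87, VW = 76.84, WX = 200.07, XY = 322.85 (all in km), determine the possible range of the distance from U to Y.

39.07 ≤ UY ≤ 606.63 km

The maximum is all hops collinear in one direction: 6.87 + 76.84 + 200.07 + 322.85 = 606.63.
The longest hop is 322.85; the others sum to 283.78. Folding the others back against it leaves at least 322.85 − 283.78 = 39.07.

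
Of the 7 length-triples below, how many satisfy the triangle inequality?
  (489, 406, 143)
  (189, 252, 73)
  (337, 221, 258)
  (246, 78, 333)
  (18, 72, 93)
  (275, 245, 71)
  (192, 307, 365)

5

(143,406,489): 143+406 > 489 → valid
(73,189,252): 73+189 > 252 → valid
(221,258,337): 221+258 > 337 → valid
(78,246,333): 78+246 ≤ 333 → not valid
(18,72,93): 18+72 ≤ 93 → not valid
(71,245,275): 71+245 > 275 → valid
(192,307,365): 192+307 > 365 → valid
5 of the 7 triples form a triangle.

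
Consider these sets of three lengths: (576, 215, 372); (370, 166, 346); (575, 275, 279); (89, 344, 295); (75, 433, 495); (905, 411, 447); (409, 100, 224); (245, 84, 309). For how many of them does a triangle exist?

(215,372,576): 215+372 > 576 → valid
(166,346,370): 166+346 > 370 → valid
(275,279,575): 275+279 ≤ 575 → not valid
(89,295,344): 89+295 > 344 → valid
(75,433,495): 75+433 > 495 → valid
(411,447,905): 411+447 ≤ 905 → not valid
(100,224,409): 100+224 ≤ 409 → not valid
(84,245,309): 84+245 > 309 → valid
5 of the 8 triples form a triangle.

5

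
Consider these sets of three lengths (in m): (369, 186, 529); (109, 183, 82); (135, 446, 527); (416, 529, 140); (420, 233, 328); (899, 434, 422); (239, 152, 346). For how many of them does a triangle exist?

(186,369,529): 186+369 > 529 → valid
(82,109,183): 82+109 > 183 → valid
(135,446,527): 135+446 > 527 → valid
(140,416,529): 140+416 > 529 → valid
(233,328,420): 233+328 > 420 → valid
(422,434,899): 422+434 ≤ 899 → not valid
(152,239,346): 152+239 > 346 → valid
6 of the 7 triples form a triangle.

6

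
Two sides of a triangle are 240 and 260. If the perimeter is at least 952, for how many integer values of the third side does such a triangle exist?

Triangle inequality: 20 < x < 500. Perimeter ≥ 952 gives x ≥ 952 − 240 − 260 = 452.
So 452 ≤ x < 500; integers 452 through 499: 48 values.

48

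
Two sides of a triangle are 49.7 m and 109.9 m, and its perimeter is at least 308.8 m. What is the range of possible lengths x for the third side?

Triangle inequality alone gives 60.2 < x < 159.6.
The perimeter condition gives x ≥ 308.8 − 49.7 − 109.9 = 149.2.
Intersecting the two: 149.2 ≤ x < 159.6.

149.2 ≤ x < 159.6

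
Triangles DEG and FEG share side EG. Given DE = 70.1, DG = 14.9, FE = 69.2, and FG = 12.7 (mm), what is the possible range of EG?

56.5 < EG < 81.9

From triangle DEG: |70.1 − 14.9| < EG < 70.1 + 14.9, i.e. 55.2 < EG < 85.0.
From triangle FEG: 56.5 < EG < 81.9.
Both must hold, so EG lies in the intersection.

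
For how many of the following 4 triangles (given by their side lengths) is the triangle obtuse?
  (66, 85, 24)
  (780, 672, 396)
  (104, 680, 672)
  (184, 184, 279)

2

(66,85,24): 24²+66² = 4932 < 7225 = 85² → obtuse
(780,672,396): 396²+672² = 608400 = 780² → right
(104,680,672): 104²+672² = 462400 = 680² → right
(184,184,279): 184²+184² = 67712 < 77841 = 279² → obtuse
2 of the 4 are obtuse.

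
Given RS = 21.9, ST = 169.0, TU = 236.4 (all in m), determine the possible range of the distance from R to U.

The maximum is all hops collinear in one direction: 21.9 + 169.0 + 236.4 = 427.3.
The longest hop is 236.4; the others sum to 190.9. Folding the others back against it leaves at least 236.4 − 190.9 = 45.5.

45.5 ≤ RU ≤ 427.3 m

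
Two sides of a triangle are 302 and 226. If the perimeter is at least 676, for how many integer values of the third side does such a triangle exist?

380

Triangle inequality: 76 < x < 528. Perimeter ≥ 676 gives x ≥ 676 − 302 − 226 = 148.
So 148 ≤ x < 528; integers 148 through 527: 380 values.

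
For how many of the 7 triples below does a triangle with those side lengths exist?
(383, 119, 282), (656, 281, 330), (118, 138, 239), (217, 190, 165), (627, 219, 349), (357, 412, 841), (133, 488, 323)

3

(119,282,383): 119+282 > 383 → valid
(281,330,656): 281+330 ≤ 656 → not valid
(118,138,239): 118+138 > 239 → valid
(165,190,217): 165+190 > 217 → valid
(219,349,627): 219+349 ≤ 627 → not valid
(357,412,841): 357+412 ≤ 841 → not valid
(133,323,488): 133+323 ≤ 488 → not valid
3 of the 7 triples form a triangle.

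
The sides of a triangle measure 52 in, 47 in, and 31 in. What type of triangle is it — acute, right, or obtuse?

acute

Compare the square of the longest side to the sum of squares of the other two: 31² + 47² = 3170 > 2704 = 52².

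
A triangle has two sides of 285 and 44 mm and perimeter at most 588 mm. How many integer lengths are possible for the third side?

18

Triangle inequality: 241 < x < 329. Perimeter ≤ 588 gives x ≤ 588 − 285 − 44 = 259.
So 241 < x ≤ 259; integers 242 through 259: 18 values.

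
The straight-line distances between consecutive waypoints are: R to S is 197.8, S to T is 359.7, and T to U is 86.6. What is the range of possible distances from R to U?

75.3 ≤ RU ≤ 644.1

The maximum is all hops collinear in one direction: 197.8 + 359.7 + 86.6 = 644.1.
The longest hop is 359.7; the others sum to 284.4. Folding the others back against it leaves at least 359.7 − 284.4 = 75.3.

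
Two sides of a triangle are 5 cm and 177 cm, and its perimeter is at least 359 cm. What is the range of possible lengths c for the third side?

Triangle inequality alone gives 172 < c < 182.
The perimeter condition gives c ≥ 359 − 5 − 177 = 177.
Intersecting the two: 177 ≤ c < 182.

177 ≤ c < 182 cm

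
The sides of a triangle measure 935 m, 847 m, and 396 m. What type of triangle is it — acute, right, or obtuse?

right

Compare the square of the longest side to the sum of squares of the other two: 396² + 847² = 874225 = 935².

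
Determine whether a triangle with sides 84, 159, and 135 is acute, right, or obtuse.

Compare the square of the longest side to the sum of squares of the other two: 84² + 135² = 25281 = 159².

right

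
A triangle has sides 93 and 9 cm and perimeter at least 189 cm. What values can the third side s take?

Triangle inequality alone gives 84 < s < 102.
The perimeter condition gives s ≥ 189 − 93 − 9 = 87.
Intersecting the two: 87 ≤ s < 102.

87 ≤ s < 102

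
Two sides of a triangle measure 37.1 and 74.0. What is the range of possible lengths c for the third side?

36.9 < c < 111.1

By the triangle inequality, c must be less than 37.1 + 74.0 = 111.1 and greater than |37.1 − 74.0| = 36.9.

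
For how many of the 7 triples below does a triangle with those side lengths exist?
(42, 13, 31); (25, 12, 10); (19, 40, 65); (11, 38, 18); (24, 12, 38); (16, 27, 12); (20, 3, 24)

2

(13,31,42): 13+31 > 42 → valid
(10,12,25): 10+12 ≤ 25 → not valid
(19,40,65): 19+40 ≤ 65 → not valid
(11,18,38): 11+18 ≤ 38 → not valid
(12,24,38): 12+24 ≤ 38 → not valid
(12,16,27): 12+16 > 27 → valid
(3,20,24): 3+20 ≤ 24 → not valid
2 of the 7 triples form a triangle.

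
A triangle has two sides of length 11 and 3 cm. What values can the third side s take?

8 < s < 14

By the triangle inequality, s must be less than 11 + 3 = 14 and greater than |11 − 3| = 8.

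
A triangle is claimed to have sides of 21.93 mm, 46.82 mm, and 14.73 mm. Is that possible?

The longest side is 46.82, but the other two sum to only 36.66.
36.66 < 46.82, so the triangle inequality fails.

No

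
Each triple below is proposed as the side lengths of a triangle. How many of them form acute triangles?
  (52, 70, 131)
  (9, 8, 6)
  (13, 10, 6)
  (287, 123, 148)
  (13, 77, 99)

1

(52,70,131): 52+70 ≤ 131, not a triangle
(9,8,6): 6²+8² = 100 > 81 = 9² → acute
(13,10,6): 6²+10² = 136 < 169 = 13² → obtuse
(287,123,148): 123+148 ≤ 287, not a triangle
(13,77,99): 13+77 ≤ 99, not a triangle
1 of the 5 is acute.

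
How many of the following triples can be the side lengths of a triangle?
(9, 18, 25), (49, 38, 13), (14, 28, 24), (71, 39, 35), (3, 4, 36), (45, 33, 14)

5

(9,18,25): 9+18 > 25 → valid
(13,38,49): 13+38 > 49 → valid
(14,24,28): 14+24 > 28 → valid
(35,39,71): 35+39 > 71 → valid
(3,4,36): 3+4 ≤ 36 → not valid
(14,33,45): 14+33 > 45 → valid
5 of the 6 triples form a triangle.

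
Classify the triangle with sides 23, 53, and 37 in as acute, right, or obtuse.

Compare the square of the longest side to the sum of squares of the other two: 23² + 37² = 1898 < 2809 = 53².

obtuse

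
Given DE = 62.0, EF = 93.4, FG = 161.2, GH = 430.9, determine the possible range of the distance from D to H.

The maximum is all hops collinear in one direction: 62.0 + 93.4 + 161.2 + 430.9 = 747.5.
The longest hop is 430.9; the others sum to 316.6. Folding the others back against it leaves at least 430.9 − 316.6 = 114.3.

114.3 ≤ DH ≤ 747.5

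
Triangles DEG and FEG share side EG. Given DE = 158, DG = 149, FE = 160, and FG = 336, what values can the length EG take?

176 < EG < 307

From triangle DEG: |158 − 149| < EG < 158 + 149, i.e. 9 < EG < 307.
From triangle FEG: 176 < EG < 496.
Both must hold, so EG lies in the intersection.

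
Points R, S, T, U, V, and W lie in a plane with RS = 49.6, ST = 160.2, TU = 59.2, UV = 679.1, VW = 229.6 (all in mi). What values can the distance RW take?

180.5 ≤ RW ≤ 1177.7 mi

The maximum is all hops collinear in one direction: 49.6 + 160.2 + 59.2 + 679.1 + 229.6 = 1177.7.
The longest hop is 679.1; the others sum to 498.6. Folding the others back against it leaves at least 679.1 − 498.6 = 180.5.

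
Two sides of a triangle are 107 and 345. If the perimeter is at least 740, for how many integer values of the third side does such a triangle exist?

164

Triangle inequality: 238 < x < 452. Perimeter ≥ 740 gives x ≥ 740 − 107 − 345 = 288.
So 288 ≤ x < 452; integers 288 through 451: 164 values.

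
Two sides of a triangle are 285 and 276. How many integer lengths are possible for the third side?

551

The third side lies in the open interval (9, 561).
Integers from 10 to 560 inclusive: 560 − 10 + 1 = 551.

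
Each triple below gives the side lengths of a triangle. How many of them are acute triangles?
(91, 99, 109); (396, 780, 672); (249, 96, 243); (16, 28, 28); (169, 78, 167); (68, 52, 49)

5

(91,99,109): 91²+99² = 18082 > 11881 = 109² → acute
(396,780,672): 396²+672² = 608400 = 780² → right
(249,96,243): 96²+243² = 68265 > 62001 = 249² → acute
(16,28,28): 16²+28² = 1040 > 784 = 28² → acute
(169,78,167): 78²+167² = 33973 > 28561 = 169² → acute
(68,52,49): 49²+52² = 5105 > 4624 = 68² → acute
5 of the 6 are acute.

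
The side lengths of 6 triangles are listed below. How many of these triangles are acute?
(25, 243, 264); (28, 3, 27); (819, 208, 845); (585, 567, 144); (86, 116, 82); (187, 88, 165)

(25,243,264): 25²+243² = 59674 < 69696 = 264² → obtuse
(28,3,27): 3²+27² = 738 < 784 = 28² → obtuse
(819,208,845): 208²+819² = 714025 = 845² → right
(585,567,144): 144²+567² = 342225 = 585² → right
(86,116,82): 82²+86² = 14120 > 13456 = 116² → acute
(187,88,165): 88²+165² = 34969 = 187² → right
1 of the 6 is acute.

1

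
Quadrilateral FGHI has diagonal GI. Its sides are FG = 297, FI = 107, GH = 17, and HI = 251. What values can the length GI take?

234 < GI < 268

From triangle FGI: |297 − 107| < GI < 297 + 107, i.e. 190 < GI < 404.
From triangle HGI: 234 < GI < 268.
Both must hold, so GI lies in the intersection.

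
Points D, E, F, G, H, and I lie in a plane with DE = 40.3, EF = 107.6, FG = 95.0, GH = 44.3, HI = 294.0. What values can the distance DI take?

The maximum is all hops collinear in one direction: 40.3 + 107.6 + 95.0 + 44.3 + 294.0 = 581.2.
The longest hop is 294.0; the others sum to 287.2. Folding the others back against it leaves at least 294.0 − 287.2 = 6.8.

6.8 ≤ DI ≤ 581.2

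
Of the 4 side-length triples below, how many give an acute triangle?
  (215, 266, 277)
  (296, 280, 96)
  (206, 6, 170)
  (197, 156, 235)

2

(215,266,277): 215²+266² = 116981 > 76729 = 277² → acute
(296,280,96): 96²+280² = 87616 = 296² → right
(206,6,170): 6+170 ≤ 206, not a triangle
(197,156,235): 156²+197² = 63145 > 55225 = 235² → acute
2 of the 4 are acute.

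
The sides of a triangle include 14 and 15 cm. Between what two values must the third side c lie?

1 < c < 29

By the triangle inequality, c must be less than 14 + 15 = 29 and greater than |14 − 15| = 1.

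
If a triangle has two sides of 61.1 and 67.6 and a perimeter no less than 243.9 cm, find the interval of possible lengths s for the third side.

Triangle inequality alone gives 6.5 < s < 128.7.
The perimeter condition gives s ≥ 243.9 − 61.1 − 67.6 = 115.2.
Intersecting the two: 115.2 ≤ s < 128.7.

115.2 ≤ s < 128.7 cm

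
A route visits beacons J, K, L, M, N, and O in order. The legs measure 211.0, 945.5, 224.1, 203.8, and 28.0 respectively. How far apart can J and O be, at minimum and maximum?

The maximum is all hops collinear in one direction: 211.0 + 945.5 + 224.1 + 203.8 + 28.0 = 1612.4.
The longest hop is 945.5; the others sum to 666.9. Folding the others back against it leaves at least 945.5 − 666.9 = 278.6.

278.6 ≤ JO ≤ 1612.4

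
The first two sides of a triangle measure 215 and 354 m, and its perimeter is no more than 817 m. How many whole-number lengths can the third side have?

Triangle inequality: 139 < x < 569. Perimeter ≤ 817 gives x ≤ 817 − 215 − 354 = 248.
So 139 < x ≤ 248; integers 140 through 248: 109 values.

109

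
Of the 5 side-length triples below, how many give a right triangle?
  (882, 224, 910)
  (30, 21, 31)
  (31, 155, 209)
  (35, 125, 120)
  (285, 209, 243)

2

(882,224,910): 224²+882² = 828100 = 910² → right
(30,21,31): 21²+30² = 1341 > 961 = 31² → acute
(31,155,209): 31+155 ≤ 209, not a triangle
(35,125,120): 35²+120² = 15625 = 125² → right
(285,209,243): 209²+243² = 102730 > 81225 = 285² → acute
2 of the 5 are right.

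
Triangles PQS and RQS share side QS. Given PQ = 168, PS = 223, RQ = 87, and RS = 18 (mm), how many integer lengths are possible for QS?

From triangle PQS: 55 < QS < 391.
From triangle RQS: 69 < QS < 105.
Intersection: 69 < QS < 105, so integers 70 through 104: 35 values.

35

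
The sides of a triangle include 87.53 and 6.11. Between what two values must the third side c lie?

By the triangle inequality, c must be less than 87.53 + 6.11 = 93.64 and greater than |87.53 − 6.11| = 81.42.

81.42 < c < 93.64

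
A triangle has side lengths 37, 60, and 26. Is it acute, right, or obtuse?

Compare the square of the longest side to the sum of squares of the other two: 26² + 37² = 2045 < 3600 = 60².

obtuse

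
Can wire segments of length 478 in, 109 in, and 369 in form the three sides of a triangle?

The two shorter sides sum to 478, exactly equal to the longest side 478.
That gives only a degenerate (flat) triangle — the inequality must be strict.

No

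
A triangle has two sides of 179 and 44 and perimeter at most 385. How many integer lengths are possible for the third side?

27

Triangle inequality: 135 < x < 223. Perimeter ≤ 385 gives x ≤ 385 − 179 − 44 = 162.
So 135 < x ≤ 162; integers 136 through 162: 27 values.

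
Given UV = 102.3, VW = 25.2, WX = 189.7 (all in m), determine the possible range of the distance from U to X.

The maximum is all hops collinear in one direction: 102.3 + 25.2 + 189.7 = 317.2.
The longest hop is 189.7; the others sum to 127.5. Folding the others back against it leaves at least 189.7 − 127.5 = 62.2.

62.2 ≤ UX ≤ 317.2 m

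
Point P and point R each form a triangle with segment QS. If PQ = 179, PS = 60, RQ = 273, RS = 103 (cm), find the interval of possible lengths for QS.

From triangle PQS: |179 − 60| < QS < 179 + 60, i.e. 119 < QS < 239.
From triangle RQS: 170 < QS < 376.
Both must hold, so QS lies in the intersection.

170 < QS < 239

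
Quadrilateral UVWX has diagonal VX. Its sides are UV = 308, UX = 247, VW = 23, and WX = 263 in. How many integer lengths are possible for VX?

From triangle UVX: 61 < VX < 555.
From triangle WVX: 240 < VX < 286.
Intersection: 240 < VX < 286, so integers 241 through 285: 45 values.

45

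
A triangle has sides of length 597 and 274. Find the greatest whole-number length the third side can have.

870

The third side must be strictly less than 597 + 274 = 871.
The largest integer below 871 is 870.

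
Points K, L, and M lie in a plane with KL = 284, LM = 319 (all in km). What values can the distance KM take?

By the triangle inequality, |284 − 319| ≤ KM ≤ 284 + 319.

35 ≤ KM ≤ 603 km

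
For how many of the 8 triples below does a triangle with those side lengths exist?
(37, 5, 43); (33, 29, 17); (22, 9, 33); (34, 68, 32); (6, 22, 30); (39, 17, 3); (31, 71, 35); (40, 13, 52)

(5,37,43): 5+37 ≤ 43 → not valid
(17,29,33): 17+29 > 33 → valid
(9,22,33): 9+22 ≤ 33 → not valid
(32,34,68): 32+34 ≤ 68 → not valid
(6,22,30): 6+22 ≤ 30 → not valid
(3,17,39): 3+17 ≤ 39 → not valid
(31,35,71): 31+35 ≤ 71 → not valid
(13,40,52): 13+40 > 52 → valid
2 of the 8 triples form a triangle.

2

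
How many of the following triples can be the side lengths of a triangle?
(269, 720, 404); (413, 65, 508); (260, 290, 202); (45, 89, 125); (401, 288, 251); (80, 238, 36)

(269,404,720): 269+404 ≤ 720 → not valid
(65,413,508): 65+413 ≤ 508 → not valid
(202,260,290): 202+260 > 290 → valid
(45,89,125): 45+89 > 125 → valid
(251,288,401): 251+288 > 401 → valid
(36,80,238): 36+80 ≤ 238 → not valid
3 of the 6 triples form a triangle.

3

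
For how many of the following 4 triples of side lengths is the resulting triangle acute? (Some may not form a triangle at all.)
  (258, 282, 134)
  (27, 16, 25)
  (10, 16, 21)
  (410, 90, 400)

2

(258,282,134): 134²+258² = 84520 > 79524 = 282² → acute
(27,16,25): 16²+25² = 881 > 729 = 27² → acute
(10,16,21): 10²+16² = 356 < 441 = 21² → obtuse
(410,90,400): 90²+400² = 168100 = 410² → right
2 of the 4 are acute.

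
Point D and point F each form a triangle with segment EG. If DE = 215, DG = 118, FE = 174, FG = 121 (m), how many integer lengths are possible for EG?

From triangle DEG: 97 < EG < 333.
From triangle FEG: 53 < EG < 295.
Intersection: 97 < EG < 295, so integers 98 through 294: 197 values.

197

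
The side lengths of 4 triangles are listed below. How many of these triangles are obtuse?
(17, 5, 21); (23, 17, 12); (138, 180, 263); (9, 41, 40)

3

(17,5,21): 5²+17² = 314 < 441 = 21² → obtuse
(23,17,12): 12²+17² = 433 < 529 = 23² → obtuse
(138,180,263): 138²+180² = 51444 < 69169 = 263² → obtuse
(9,41,40): 9²+40² = 1681 = 41² → right
3 of the 4 are obtuse.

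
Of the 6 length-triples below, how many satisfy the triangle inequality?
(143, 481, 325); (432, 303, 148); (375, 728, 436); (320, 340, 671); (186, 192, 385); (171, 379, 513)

(143,325,481): 143+325 ≤ 481 → not valid
(148,303,432): 148+303 > 432 → valid
(375,436,728): 375+436 > 728 → valid
(320,340,671): 320+340 ≤ 671 → not valid
(186,192,385): 186+192 ≤ 385 → not valid
(171,379,513): 171+379 > 513 → valid
3 of the 6 triples form a triangle.

3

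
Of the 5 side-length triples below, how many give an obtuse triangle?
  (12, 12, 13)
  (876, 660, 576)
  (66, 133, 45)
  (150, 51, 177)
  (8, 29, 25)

2

(12,12,13): 12²+12² = 288 > 169 = 13² → acute
(876,660,576): 576²+660² = 767376 = 876² → right
(66,133,45): 45+66 ≤ 133, not a triangle
(150,51,177): 51²+150² = 25101 < 31329 = 177² → obtuse
(8,29,25): 8²+25² = 689 < 841 = 29² → obtuse
2 of the 5 are obtuse.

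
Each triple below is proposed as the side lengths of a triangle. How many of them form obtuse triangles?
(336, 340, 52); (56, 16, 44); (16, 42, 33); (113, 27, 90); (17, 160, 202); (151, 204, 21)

(336,340,52): 52²+336² = 115600 = 340² → right
(56,16,44): 16²+44² = 2192 < 3136 = 56² → obtuse
(16,42,33): 16²+33² = 1345 < 1764 = 42² → obtuse
(113,27,90): 27²+90² = 8829 < 12769 = 113² → obtuse
(17,160,202): 17+160 ≤ 202, not a triangle
(151,204,21): 21+151 ≤ 204, not a triangle
3 of the 6 are obtuse.

3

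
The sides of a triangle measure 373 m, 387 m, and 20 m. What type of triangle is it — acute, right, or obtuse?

Compare the square of the longest side to the sum of squares of the other two: 20² + 373² = 139529 < 149769 = 387².

obtuse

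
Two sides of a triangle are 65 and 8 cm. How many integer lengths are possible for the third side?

15

The third side lies in the open interval (57, 73).
Integers from 58 to 72 inclusive: 72 − 58 + 1 = 15.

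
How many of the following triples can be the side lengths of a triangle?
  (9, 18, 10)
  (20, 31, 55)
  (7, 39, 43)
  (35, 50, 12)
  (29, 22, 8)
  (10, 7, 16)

(9,10,18): 9+10 > 18 → valid
(20,31,55): 20+31 ≤ 55 → not valid
(7,39,43): 7+39 > 43 → valid
(12,35,50): 12+35 ≤ 50 → not valid
(8,22,29): 8+22 > 29 → valid
(7,10,16): 7+10 > 16 → valid
4 of the 6 triples form a triangle.

4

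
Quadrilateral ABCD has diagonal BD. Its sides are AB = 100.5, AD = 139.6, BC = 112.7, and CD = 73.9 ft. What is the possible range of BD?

39.1 < BD < 186.6

From triangle ABD: |100.5 − 139.6| < BD < 100.5 + 139.6, i.e. 39.1 < BD < 240.1.
From triangle CBD: 38.8 < BD < 186.6.
Both must hold, so BD lies in the intersection.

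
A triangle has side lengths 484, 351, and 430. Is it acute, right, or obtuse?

Compare the square of the longest side to the sum of squares of the other two: 351² + 430² = 308101 > 234256 = 484².

acute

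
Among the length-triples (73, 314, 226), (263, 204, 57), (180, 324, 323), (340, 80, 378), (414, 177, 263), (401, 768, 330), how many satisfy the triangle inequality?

3

(73,226,314): 73+226 ≤ 314 → not valid
(57,204,263): 57+204 ≤ 263 → not valid
(180,323,324): 180+323 > 324 → valid
(80,340,378): 80+340 > 378 → valid
(177,263,414): 177+263 > 414 → valid
(330,401,768): 330+401 ≤ 768 → not valid
3 of the 6 triples form a triangle.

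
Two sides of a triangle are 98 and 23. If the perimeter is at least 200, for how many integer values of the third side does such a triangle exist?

42

Triangle inequality: 75 < x < 121. Perimeter ≥ 200 gives x ≥ 200 − 98 − 23 = 79.
So 79 ≤ x < 121; integers 79 through 120: 42 values.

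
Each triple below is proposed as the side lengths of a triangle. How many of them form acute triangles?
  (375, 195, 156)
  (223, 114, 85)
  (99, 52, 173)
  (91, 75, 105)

(375,195,156): 156+195 ≤ 375, not a triangle
(223,114,85): 85+114 ≤ 223, not a triangle
(99,52,173): 52+99 ≤ 173, not a triangle
(91,75,105): 75²+91² = 13906 > 11025 = 105² → acute
1 of the 4 is acute.

1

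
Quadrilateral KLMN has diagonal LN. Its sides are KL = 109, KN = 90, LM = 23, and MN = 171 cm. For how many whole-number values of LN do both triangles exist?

45

From triangle KLN: 19 < LN < 199.
From triangle MLN: 148 < LN < 194.
Intersection: 148 < LN < 194, so integers 149 through 193: 45 values.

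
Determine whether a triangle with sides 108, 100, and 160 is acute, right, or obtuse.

Compare the square of the longest side to the sum of squares of the other two: 100² + 108² = 21664 < 25600 = 160².

obtuse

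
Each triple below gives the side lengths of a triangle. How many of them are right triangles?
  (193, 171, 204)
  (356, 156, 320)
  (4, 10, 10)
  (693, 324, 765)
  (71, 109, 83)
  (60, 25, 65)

3

(193,171,204): 171²+193² = 66490 > 41616 = 204² → acute
(356,156,320): 156²+320² = 126736 = 356² → right
(4,10,10): 4²+10² = 116 > 100 = 10² → acute
(693,324,765): 324²+693² = 585225 = 765² → right
(71,109,83): 71²+83² = 11930 > 11881 = 109² → acute
(60,25,65): 25²+60² = 4225 = 65² → right
3 of the 6 are right.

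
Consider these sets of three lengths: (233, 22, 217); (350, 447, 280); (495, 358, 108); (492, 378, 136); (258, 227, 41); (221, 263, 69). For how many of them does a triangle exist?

5

(22,217,233): 22+217 > 233 → valid
(280,350,447): 280+350 > 447 → valid
(108,358,495): 108+358 ≤ 495 → not valid
(136,378,492): 136+378 > 492 → valid
(41,227,258): 41+227 > 258 → valid
(69,221,263): 69+221 > 263 → valid
5 of the 6 triples form a triangle.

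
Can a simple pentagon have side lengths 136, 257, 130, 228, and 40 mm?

Yes

A pentagon exists iff every side is shorter than the sum of the others — equivalently, the longest side is less than the sum of the rest.
Longest side 257 < 534 (sum of the remaining 4), so yes.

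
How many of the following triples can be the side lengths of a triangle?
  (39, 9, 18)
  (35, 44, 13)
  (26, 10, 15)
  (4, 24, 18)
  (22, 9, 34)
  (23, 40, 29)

(9,18,39): 9+18 ≤ 39 → not valid
(13,35,44): 13+35 > 44 → valid
(10,15,26): 10+15 ≤ 26 → not valid
(4,18,24): 4+18 ≤ 24 → not valid
(9,22,34): 9+22 ≤ 34 → not valid
(23,29,40): 23+29 > 40 → valid
2 of the 6 triples form a triangle.

2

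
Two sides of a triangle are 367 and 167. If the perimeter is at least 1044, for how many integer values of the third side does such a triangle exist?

Triangle inequality: 200 < x < 534. Perimeter ≥ 1044 gives x ≥ 1044 − 367 − 167 = 510.
So 510 ≤ x < 534; integers 510 through 533: 24 values.

24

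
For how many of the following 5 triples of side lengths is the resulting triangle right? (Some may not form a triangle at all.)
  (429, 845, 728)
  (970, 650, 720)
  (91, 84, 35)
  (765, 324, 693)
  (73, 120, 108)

4

(429,845,728): 429²+728² = 714025 = 845² → right
(970,650,720): 650²+720² = 940900 = 970² → right
(91,84,35): 35²+84² = 8281 = 91² → right
(765,324,693): 324²+693² = 585225 = 765² → right
(73,120,108): 73²+108² = 16993 > 14400 = 120² → acute
4 of the 5 are right.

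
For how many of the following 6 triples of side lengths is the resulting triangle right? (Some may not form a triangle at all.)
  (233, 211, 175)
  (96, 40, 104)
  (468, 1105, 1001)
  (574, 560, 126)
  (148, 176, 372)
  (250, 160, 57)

3

(233,211,175): 175²+211² = 75146 > 54289 = 233² → acute
(96,40,104): 40²+96² = 10816 = 104² → right
(468,1105,1001): 468²+1001² = 1221025 = 1105² → right
(574,560,126): 126²+560² = 329476 = 574² → right
(148,176,372): 148+176 ≤ 372, not a triangle
(250,160,57): 57+160 ≤ 250, not a triangle
3 of the 6 are right.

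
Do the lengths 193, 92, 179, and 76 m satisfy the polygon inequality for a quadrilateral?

Yes

A quadrilateral exists iff every side is shorter than the sum of the others — equivalently, the longest side is less than the sum of the rest.
Longest side 193 < 347 (sum of the remaining 3), so yes.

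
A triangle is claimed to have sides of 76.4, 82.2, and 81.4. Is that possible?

Yes

The longest side is 82.2, and the other two sum to 157.8.
Since 157.8 > 82.2, the triangle inequality holds.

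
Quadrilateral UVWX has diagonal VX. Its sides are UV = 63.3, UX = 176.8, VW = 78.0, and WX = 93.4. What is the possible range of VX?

From triangle UVX: |63.3 − 176.8| < VX < 63.3 + 176.8, i.e. 113.5 < VX < 240.1.
From triangle WVX: 15.4 < VX < 171.4.
Both must hold, so VX lies in the intersection.

113.5 < VX < 171.4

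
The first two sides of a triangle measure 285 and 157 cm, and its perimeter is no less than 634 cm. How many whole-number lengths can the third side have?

Triangle inequality: 128 < x < 442. Perimeter ≥ 634 gives x ≥ 634 − 285 − 157 = 192.
So 192 ≤ x < 442; integers 192 through 441: 250 values.

250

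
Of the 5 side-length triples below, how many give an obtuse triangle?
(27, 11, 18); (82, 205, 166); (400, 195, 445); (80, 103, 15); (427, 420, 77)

2

(27,11,18): 11²+18² = 445 < 729 = 27² → obtuse
(82,205,166): 82²+166² = 34280 < 42025 = 205² → obtuse
(400,195,445): 195²+400² = 198025 = 445² → right
(80,103,15): 15+80 ≤ 103, not a triangle
(427,420,77): 77²+420² = 182329 = 427² → right
2 of the 5 are obtuse.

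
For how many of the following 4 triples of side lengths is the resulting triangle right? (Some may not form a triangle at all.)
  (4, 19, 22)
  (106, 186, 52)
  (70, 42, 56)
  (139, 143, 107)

1

(4,19,22): 4²+19² = 377 < 484 = 22² → obtuse
(106,186,52): 52+106 ≤ 186, not a triangle
(70,42,56): 42²+56² = 4900 = 70² → right
(139,143,107): 107²+139² = 30770 > 20449 = 143² → acute
1 of the 4 is right.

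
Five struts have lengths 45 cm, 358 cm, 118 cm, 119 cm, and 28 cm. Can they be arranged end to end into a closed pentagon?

For a pentagon, each side must be shorter than the sum of the others.
Here the longest side is 358, but the remaining 4 sides sum to only 310.

No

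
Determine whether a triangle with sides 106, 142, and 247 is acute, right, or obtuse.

Compare the square of the longest side to the sum of squares of the other two: 106² + 142² = 31400 < 61009 = 247².

obtuse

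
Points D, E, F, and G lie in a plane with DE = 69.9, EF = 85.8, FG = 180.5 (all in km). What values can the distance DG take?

The maximum is all hops collinear in one direction: 69.9 + 85.8 + 180.5 = 336.2.
The longest hop is 180.5; the others sum to 155.7. Folding the others back against it leaves at least 180.5 − 155.7 = 24.8.

24.8 ≤ DG ≤ 336.2 km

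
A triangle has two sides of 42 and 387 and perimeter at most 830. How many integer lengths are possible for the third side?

Triangle inequality: 345 < x < 429. Perimeter ≤ 830 gives x ≤ 830 − 42 − 387 = 401.
So 345 < x ≤ 401; integers 346 through 401: 56 values.

56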